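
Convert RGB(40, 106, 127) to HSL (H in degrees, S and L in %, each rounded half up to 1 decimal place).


Normalize: R'=40/255≈0.1569, G'=106/255≈0.4157, B'=127/255≈0.4980
Max=127/255, Min=40/255, Δ=Max-Min=87/255
L = (Max+Min)/2 = (127+40)/510 = 167/510 = 0.32745… → L = 32.7%
L ≤ 0.5 → S = Δ/(Max+Min) = 87/(127+40) = 87/167 = 0.52095… → S = 52.1%
(the 1/255 factors cancel in S and H, so raw channel differences can be used)
Max is B' → H = 60 × ((R-G)/Δ + 4) = 60 × ((40-106)/87 + 4)
  -66/87 + 4 = -0.7586… + 4 = 3.2413…
  H = 60 × 3.2413… = 194.482…° → H = 194.5°
= HSL(194.5°, 52.1%, 32.7%)


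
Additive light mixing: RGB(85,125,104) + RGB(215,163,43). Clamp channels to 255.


Additive: each channel = min(255, C₁+C₂)
R: 85+215 = 300 → 255
G: 125+163 = 288 → 255
B: 104+43 = 147 → 147
= RGB(255, 255, 147)


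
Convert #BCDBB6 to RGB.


BC → 188 (R)
DB → 219 (G)
B6 → 182 (B)
= RGB(188, 219, 182)


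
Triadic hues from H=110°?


Triadic: equally spaced at 120° intervals
H1 = 110°
H2 = (110 + 120) mod 360 = 230°
H3 = (110 + 240) mod 360 = 350°
Triadic = 110°, 230°, 350°


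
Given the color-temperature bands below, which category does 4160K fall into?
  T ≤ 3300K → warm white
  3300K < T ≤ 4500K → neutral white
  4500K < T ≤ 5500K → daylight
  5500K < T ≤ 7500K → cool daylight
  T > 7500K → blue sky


Temperature: 4160K
3300K < 4160K ≤ 4500K → neutral white
Classification: neutral white


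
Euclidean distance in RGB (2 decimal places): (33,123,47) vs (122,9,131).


d = √[(R₁-R₂)² + (G₁-G₂)² + (B₁-B₂)²]
d = √[(33-122)² + (123-9)² + (47-131)²]
d = √[7921 + 12996 + 7056]
d = √27973
d ≈ 167.25


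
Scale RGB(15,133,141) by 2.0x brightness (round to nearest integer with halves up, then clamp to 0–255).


Multiply each channel by 2.0, round half up, clamp to [0, 255]
R: 15×2.0 = 30
G: 133×2.0 = 266 → clamp → 255
B: 141×2.0 = 282 → clamp → 255
= RGB(30, 255, 255)


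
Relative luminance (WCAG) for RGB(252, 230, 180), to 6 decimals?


Linearize each channel (sRGB transfer function): c = v/255; c_lin = c/12.92 if c ≤ 0.04045, else ((c+0.055)/1.055)^2.4
  R: 252/255 ≈ 0.988235 > 0.04045 → ((0.988235+0.055)/1.055)^2.4 ≈ 0.973445
  G: 230/255 ≈ 0.901961 > 0.04045 → ((0.901961+0.055)/1.055)^2.4 ≈ 0.791298
  B: 180/255 ≈ 0.705882 > 0.04045 → ((0.705882+0.055)/1.055)^2.4 ≈ 0.456411
R_lin = 0.973445, G_lin = 0.791298, B_lin = 0.456411
L = 0.2126×R + 0.7152×G + 0.0722×B
L = 0.2126×0.973445 + 0.7152×0.791298 + 0.0722×0.456411
L ≈ 0.805844


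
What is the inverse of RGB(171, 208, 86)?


Invert: (255-R, 255-G, 255-B)
R: 255-171 = 84
G: 255-208 = 47
B: 255-86 = 169
= RGB(84, 47, 169)


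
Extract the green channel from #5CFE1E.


Color: #5CFE1E
R = 5C = 92
G = FE = 254
B = 1E = 30
Green = 254


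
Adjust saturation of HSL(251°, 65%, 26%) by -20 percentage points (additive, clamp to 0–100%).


Original S = 65%
Adjustment = -20 percentage points
New S = 65 + (-20) = 45
Clamp to [0, 100] → 45
= HSL(251°, 45%, 26%)


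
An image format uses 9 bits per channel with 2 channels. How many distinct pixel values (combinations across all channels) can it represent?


Total bits = 9 bits/channel × 2 channels = 18 bits
Distinct pixel values = 2^18
= 262,144 pixel values


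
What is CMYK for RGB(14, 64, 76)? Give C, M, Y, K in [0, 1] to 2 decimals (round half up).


R'=14/255≈0.0549, G'=64/255≈0.2510, B'=76/255≈0.2980
K = 1 - max(R',G',B') = 1 - 76/255 = 179/255 = 0.70196… → 0.70
(1-R'-K)/(1-K) simplifies to (max-R)/max with max = 76:
C = (76-14)/76 = 62/76 = 0.81578… → 0.82
M = (76-64)/76 = 12/76 = 0.15789… → 0.16
Y = (76-76)/76 = 0/76 = 0 → 0.00
= CMYK(0.82, 0.16, 0.00, 0.70)


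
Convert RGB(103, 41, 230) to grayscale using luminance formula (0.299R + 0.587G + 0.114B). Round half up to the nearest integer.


Gray = 0.299×R + 0.587×G + 0.114×B
Gray = 0.299×103 + 0.587×41 + 0.114×230
Gray = 30.797 + 24.067 + 26.220
Gray = 81.084 → round half up → 81
Gray = 81


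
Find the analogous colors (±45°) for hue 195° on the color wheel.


Base hue: 195°
Left analog: (195 - 45) mod 360 = 150°
Right analog: (195 + 45) mod 360 = 240°
Analogous hues = 150° and 240°


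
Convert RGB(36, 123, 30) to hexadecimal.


R = 36 → 24 (hex)
G = 123 → 7B (hex)
B = 30 → 1E (hex)
Hex = #247B1E


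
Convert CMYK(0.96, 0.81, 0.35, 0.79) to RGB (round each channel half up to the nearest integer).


R = 255 × (1-C) × (1-K) = 255 × 0.04 × 0.21 = 2.142 → 2
G = 255 × (1-M) × (1-K) = 255 × 0.19 × 0.21 = 10.1745 → 10
B = 255 × (1-Y) × (1-K) = 255 × 0.65 × 0.21 = 34.8075 → 35
= RGB(2, 10, 35)


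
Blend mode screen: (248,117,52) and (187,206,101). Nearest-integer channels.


Screen: C = 255 - (255-A)×(255-B)/255, rounded to nearest integer
R: 255 - (255-248)×(255-187)/255 = 255 - 476/255 ≈ 255 - 1.867 = 253.133 → 253
G: 255 - (255-117)×(255-206)/255 = 255 - 6762/255 ≈ 255 - 26.518 = 228.482 → 228
B: 255 - (255-52)×(255-101)/255 = 255 - 31262/255 ≈ 255 - 122.596 = 132.404 → 132
= RGB(253, 228, 132)


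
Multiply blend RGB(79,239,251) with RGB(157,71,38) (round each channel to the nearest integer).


Multiply: C = A×B/255, rounded to nearest integer
R: 79×157/255 = 12403/255 ≈ 48.639 → 49
G: 239×71/255 = 16969/255 ≈ 66.545 → 67
B: 251×38/255 = 9538/255 ≈ 37.404 → 37
= RGB(49, 67, 37)


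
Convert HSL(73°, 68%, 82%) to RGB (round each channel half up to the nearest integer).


H=73°, S=0.68, L=0.82
C = (1-|2L-1|)×S = (1-|0.64|)×0.68 = 0.2448
H' = H/60 = 73/60 ≈ 1.2167; X = C×(1-|H' mod 2 - 1|) = 0.19176
m = L - C/2 = 0.82 - 0.1224 = 0.6976
Sector ⌊H'⌋ = 1 → (R',G',B') = (0.19176, 0.2448, 0.0)
RGB = ((R'+m)×255, (G'+m)×255, (B'+m)×255) = (226.7868, 240.312, 177.888)
Round half up → RGB(227, 240, 178)


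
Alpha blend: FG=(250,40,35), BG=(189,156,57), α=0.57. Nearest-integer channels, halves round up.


C = α×F + (1-α)×B, with 1-α = 0.43
R: 0.57×250 + 0.43×189 = 142.50 + 81.27 = 223.77 → 224
G: 0.57×40 + 0.43×156 = 22.80 + 67.08 = 89.88 → 90
B: 0.57×35 + 0.43×57 = 19.95 + 24.51 = 44.46 → 44
= RGB(224, 90, 44)


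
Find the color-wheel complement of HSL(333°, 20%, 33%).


Complement = opposite side of color wheel = hue + 180°
H' = (333 + 180) mod 360 = 153°
S and L unchanged.
= HSL(153°, 20%, 33%)


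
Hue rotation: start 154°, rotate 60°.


New hue = (H + rotation) mod 360
New hue = (154 + 60) mod 360
= 214 mod 360
= 214°


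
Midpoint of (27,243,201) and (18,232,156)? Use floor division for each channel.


Midpoint: each channel = ⌊(C₁+C₂)/2⌋
R: ⌊(27+18)/2⌋ = 22
G: ⌊(243+232)/2⌋ = 237
B: ⌊(201+156)/2⌋ = 178
= RGB(22, 237, 178)


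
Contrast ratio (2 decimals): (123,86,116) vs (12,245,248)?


Linearize each sRGB channel c=v/255: c/12.92 if c ≤ 0.04045 else ((c+0.055)/1.055)^2.4
L = 0.2126×R_lin + 0.7152×G_lin + 0.0722×B_lin
Color 1 (123,86,116):
  R=123: 123/255≈0.4824 > 0.04045 → ((0.4824+0.055)/1.055)^2.4 ≈ 0.19807
  G=86: 86/255≈0.3373 > 0.04045 → ((0.3373+0.055)/1.055)^2.4 ≈ 0.09306
  B=116: 116/255≈0.4549 > 0.04045 → ((0.4549+0.055)/1.055)^2.4 ≈ 0.17465
  L1 = 0.2126×0.19807 + 0.7152×0.09306 + 0.0722×0.17465 ≈ 0.12127
Color 2 (12,245,248):
  R=12: 12/255≈0.0471 > 0.04045 → ((0.0471+0.055)/1.055)^2.4 ≈ 0.00368
  G=245: 245/255≈0.9608 > 0.04045 → ((0.9608+0.055)/1.055)^2.4 ≈ 0.91310
  B=248: 248/255≈0.9725 > 0.04045 → ((0.9725+0.055)/1.055)^2.4 ≈ 0.93869
  L2 = 0.2126×0.00368 + 0.7152×0.91310 + 0.0722×0.93869 ≈ 0.72160
Lighter = 0.72160, Darker = 0.12127
Ratio = (L_lighter + 0.05) / (L_darker + 0.05)
Ratio = (0.72160 + 0.05) / (0.12127 + 0.05) = 0.77160 / 0.17127 ≈ 4.5051
Ratio ≈ 4.51:1


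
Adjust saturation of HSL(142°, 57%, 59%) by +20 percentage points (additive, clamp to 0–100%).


Original S = 57%
Adjustment = +20 percentage points
New S = 57 + (20) = 77
Clamp to [0, 100] → 77
= HSL(142°, 77%, 59%)


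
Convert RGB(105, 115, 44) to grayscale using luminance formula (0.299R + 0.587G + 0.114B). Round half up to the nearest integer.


Gray = 0.299×R + 0.587×G + 0.114×B
Gray = 0.299×105 + 0.587×115 + 0.114×44
Gray = 31.395 + 67.505 + 5.016
Gray = 103.916 → round half up → 104
Gray = 104


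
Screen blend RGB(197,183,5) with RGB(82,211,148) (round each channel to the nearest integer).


Screen: C = 255 - (255-A)×(255-B)/255, rounded to nearest integer
R: 255 - (255-197)×(255-82)/255 = 255 - 10034/255 ≈ 255 - 39.349 = 215.651 → 216
G: 255 - (255-183)×(255-211)/255 = 255 - 3168/255 ≈ 255 - 12.424 = 242.576 → 243
B: 255 - (255-5)×(255-148)/255 = 255 - 26750/255 ≈ 255 - 104.902 = 150.098 → 150
= RGB(216, 243, 150)


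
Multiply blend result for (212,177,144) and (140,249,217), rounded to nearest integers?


Multiply: C = A×B/255, rounded to nearest integer
R: 212×140/255 = 29680/255 ≈ 116.392 → 116
G: 177×249/255 = 44073/255 ≈ 172.835 → 173
B: 144×217/255 = 31248/255 ≈ 122.541 → 123
= RGB(116, 173, 123)


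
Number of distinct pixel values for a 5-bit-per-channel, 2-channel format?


Total bits = 5 bits/channel × 2 channels = 10 bits
Distinct pixel values = 2^10
= 1,024 pixel values


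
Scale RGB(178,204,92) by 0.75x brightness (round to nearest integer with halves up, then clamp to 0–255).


Multiply each channel by 0.75, round half up, clamp to [0, 255]
R: 178×0.75 = 133.5 → round → 134
G: 204×0.75 = 153
B: 92×0.75 = 69
= RGB(134, 153, 69)


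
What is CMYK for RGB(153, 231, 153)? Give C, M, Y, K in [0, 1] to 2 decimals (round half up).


R'=153/255≈0.6000, G'=231/255≈0.9059, B'=153/255≈0.6000
K = 1 - max(R',G',B') = 1 - 231/255 = 24/255 = 0.09411… → 0.09
(1-R'-K)/(1-K) simplifies to (max-R)/max with max = 231:
C = (231-153)/231 = 78/231 = 0.33766… → 0.34
M = (231-231)/231 = 0/231 = 0 → 0.00
Y = (231-153)/231 = 78/231 = 0.33766… → 0.34
= CMYK(0.34, 0.00, 0.34, 0.09)


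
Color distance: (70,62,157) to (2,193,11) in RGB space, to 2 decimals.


d = √[(R₁-R₂)² + (G₁-G₂)² + (B₁-B₂)²]
d = √[(70-2)² + (62-193)² + (157-11)²]
d = √[4624 + 17161 + 21316]
d = √43101
d ≈ 207.61


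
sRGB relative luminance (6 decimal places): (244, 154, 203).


Linearize each channel (sRGB transfer function): c = v/255; c_lin = c/12.92 if c ≤ 0.04045, else ((c+0.055)/1.055)^2.4
  R: 244/255 ≈ 0.956863 > 0.04045 → ((0.956863+0.055)/1.055)^2.4 ≈ 0.904661
  G: 154/255 ≈ 0.603922 > 0.04045 → ((0.603922+0.055)/1.055)^2.4 ≈ 0.323143
  B: 203/255 ≈ 0.796078 > 0.04045 → ((0.796078+0.055)/1.055)^2.4 ≈ 0.597202
R_lin = 0.904661, G_lin = 0.323143, B_lin = 0.597202
L = 0.2126×R + 0.7152×G + 0.0722×B
L = 0.2126×0.904661 + 0.7152×0.323143 + 0.0722×0.597202
L ≈ 0.466561


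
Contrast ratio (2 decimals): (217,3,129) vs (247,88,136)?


Linearize each sRGB channel c=v/255: c/12.92 if c ≤ 0.04045 else ((c+0.055)/1.055)^2.4
L = 0.2126×R_lin + 0.7152×G_lin + 0.0722×B_lin
Color 1 (217,3,129):
  R=217: 217/255≈0.8510 > 0.04045 → ((0.8510+0.055)/1.055)^2.4 ≈ 0.69387
  G=3: 3/255≈0.0118 ≤ 0.04045 → 0.0118/12.92 ≈ 0.00091
  B=129: 129/255≈0.5059 > 0.04045 → ((0.5059+0.055)/1.055)^2.4 ≈ 0.21953
  L1 = 0.2126×0.69387 + 0.7152×0.00091 + 0.0722×0.21953 ≈ 0.16402
Color 2 (247,88,136):
  R=247: 247/255≈0.9686 > 0.04045 → ((0.9686+0.055)/1.055)^2.4 ≈ 0.93011
  G=88: 88/255≈0.3451 > 0.04045 → ((0.3451+0.055)/1.055)^2.4 ≈ 0.09759
  B=136: 136/255≈0.5333 > 0.04045 → ((0.5333+0.055)/1.055)^2.4 ≈ 0.24620
  L2 = 0.2126×0.93011 + 0.7152×0.09759 + 0.0722×0.24620 ≈ 0.28531
Lighter = 0.28531, Darker = 0.16402
Ratio = (L_lighter + 0.05) / (L_darker + 0.05)
Ratio = (0.28531 + 0.05) / (0.16402 + 0.05) = 0.33531 / 0.21402 ≈ 1.5667
Ratio ≈ 1.57:1


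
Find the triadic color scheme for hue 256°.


Triadic: equally spaced at 120° intervals
H1 = 256°
H2 = (256 + 120) mod 360 = 16°
H3 = (256 + 240) mod 360 = 136°
Triadic = 256°, 16°, 136°


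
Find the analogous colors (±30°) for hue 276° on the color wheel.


Base hue: 276°
Left analog: (276 - 30) mod 360 = 246°
Right analog: (276 + 30) mod 360 = 306°
Analogous hues = 246° and 306°


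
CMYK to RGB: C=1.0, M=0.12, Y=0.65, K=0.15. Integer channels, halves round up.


R = 255 × (1-C) × (1-K) = 255 × 0.00 × 0.85 = 0
G = 255 × (1-M) × (1-K) = 255 × 0.88 × 0.85 = 190.74 → 191
B = 255 × (1-Y) × (1-K) = 255 × 0.35 × 0.85 = 75.8625 → 76
= RGB(0, 191, 76)


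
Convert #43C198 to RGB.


43 → 67 (R)
C1 → 193 (G)
98 → 152 (B)
= RGB(67, 193, 152)


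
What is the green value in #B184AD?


Color: #B184AD
R = B1 = 177
G = 84 = 132
B = AD = 173
Green = 132


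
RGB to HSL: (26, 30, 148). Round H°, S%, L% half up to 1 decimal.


Normalize: R'=26/255≈0.1020, G'=30/255≈0.1176, B'=148/255≈0.5804
Max=148/255, Min=26/255, Δ=Max-Min=122/255
L = (Max+Min)/2 = (148+26)/510 = 174/510 = 0.34117… → L = 34.1%
L ≤ 0.5 → S = Δ/(Max+Min) = 122/(148+26) = 122/174 = 0.70114… → S = 70.1%
(the 1/255 factors cancel in S and H, so raw channel differences can be used)
Max is B' → H = 60 × ((R-G)/Δ + 4) = 60 × ((26-30)/122 + 4)
  -4/122 + 4 = -0.0327… + 4 = 3.9672…
  H = 60 × 3.9672… = 238.032…° → H = 238.0°
= HSL(238.0°, 70.1%, 34.1%)


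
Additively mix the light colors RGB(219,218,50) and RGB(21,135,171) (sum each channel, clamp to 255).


Additive: each channel = min(255, C₁+C₂)
R: 219+21 = 240 → 240
G: 218+135 = 353 → 255
B: 50+171 = 221 → 221
= RGB(240, 255, 221)


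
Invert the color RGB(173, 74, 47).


Invert: (255-R, 255-G, 255-B)
R: 255-173 = 82
G: 255-74 = 181
B: 255-47 = 208
= RGB(82, 181, 208)


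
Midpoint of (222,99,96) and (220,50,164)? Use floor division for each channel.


Midpoint: each channel = ⌊(C₁+C₂)/2⌋
R: ⌊(222+220)/2⌋ = 221
G: ⌊(99+50)/2⌋ = 74
B: ⌊(96+164)/2⌋ = 130
= RGB(221, 74, 130)


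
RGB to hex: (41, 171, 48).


R = 41 → 29 (hex)
G = 171 → AB (hex)
B = 48 → 30 (hex)
Hex = #29AB30


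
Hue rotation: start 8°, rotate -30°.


New hue = (H + rotation) mod 360
New hue = (8 -30) mod 360
= -22 mod 360
= 338°


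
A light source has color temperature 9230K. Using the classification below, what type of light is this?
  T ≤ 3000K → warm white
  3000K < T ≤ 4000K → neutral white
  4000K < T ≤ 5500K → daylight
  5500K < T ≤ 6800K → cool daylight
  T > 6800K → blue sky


Temperature: 9230K
9230K > 6800K → blue sky
Classification: blue sky


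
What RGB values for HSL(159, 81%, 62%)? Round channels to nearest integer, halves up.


H=159°, S=0.81, L=0.62
C = (1-|2L-1|)×S = (1-|0.24|)×0.81 = 0.6156
H' = H/60 = 159/60 ≈ 2.6500; X = C×(1-|H' mod 2 - 1|) = 0.40014
m = L - C/2 = 0.62 - 0.3078 = 0.3122
Sector ⌊H'⌋ = 2 → (R',G',B') = (0.0, 0.6156, 0.40014)
RGB = ((R'+m)×255, (G'+m)×255, (B'+m)×255) = (79.611, 236.589, 181.6467)
Round half up → RGB(80, 237, 182)


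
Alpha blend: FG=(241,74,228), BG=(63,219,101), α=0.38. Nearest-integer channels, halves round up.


C = α×F + (1-α)×B, with 1-α = 0.62
R: 0.38×241 + 0.62×63 = 91.58 + 39.06 = 130.64 → 131
G: 0.38×74 + 0.62×219 = 28.12 + 135.78 = 163.90 → 164
B: 0.38×228 + 0.62×101 = 86.64 + 62.62 = 149.26 → 149
= RGB(131, 164, 149)


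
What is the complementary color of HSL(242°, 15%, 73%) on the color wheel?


Complement = opposite side of color wheel = hue + 180°
H' = (242 + 180) mod 360 = 62°
S and L unchanged.
= HSL(62°, 15%, 73%)


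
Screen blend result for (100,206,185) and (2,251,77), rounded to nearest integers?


Screen: C = 255 - (255-A)×(255-B)/255, rounded to nearest integer
R: 255 - (255-100)×(255-2)/255 = 255 - 39215/255 ≈ 255 - 153.784 = 101.216 → 101
G: 255 - (255-206)×(255-251)/255 = 255 - 196/255 ≈ 255 - 0.769 = 254.231 → 254
B: 255 - (255-185)×(255-77)/255 = 255 - 12460/255 ≈ 255 - 48.863 = 206.137 → 206
= RGB(101, 254, 206)


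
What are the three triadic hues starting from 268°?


Triadic: equally spaced at 120° intervals
H1 = 268°
H2 = (268 + 120) mod 360 = 28°
H3 = (268 + 240) mod 360 = 148°
Triadic = 268°, 28°, 148°


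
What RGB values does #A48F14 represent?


A4 → 164 (R)
8F → 143 (G)
14 → 20 (B)
= RGB(164, 143, 20)


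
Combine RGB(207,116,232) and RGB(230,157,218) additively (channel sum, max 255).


Additive: each channel = min(255, C₁+C₂)
R: 207+230 = 437 → 255
G: 116+157 = 273 → 255
B: 232+218 = 450 → 255
= RGB(255, 255, 255)


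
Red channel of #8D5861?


Color: #8D5861
R = 8D = 141
G = 58 = 88
B = 61 = 97
Red = 141


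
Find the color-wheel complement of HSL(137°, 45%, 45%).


Complement = opposite side of color wheel = hue + 180°
H' = (137 + 180) mod 360 = 317°
S and L unchanged.
= HSL(317°, 45%, 45%)


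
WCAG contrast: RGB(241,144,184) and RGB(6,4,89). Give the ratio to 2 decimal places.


Linearize each sRGB channel c=v/255: c/12.92 if c ≤ 0.04045 else ((c+0.055)/1.055)^2.4
L = 0.2126×R_lin + 0.7152×G_lin + 0.0722×B_lin
Color 1 (241,144,184):
  R=241: 241/255≈0.9451 > 0.04045 → ((0.9451+0.055)/1.055)^2.4 ≈ 0.87962
  G=144: 144/255≈0.5647 > 0.04045 → ((0.5647+0.055)/1.055)^2.4 ≈ 0.27889
  B=184: 184/255≈0.7216 > 0.04045 → ((0.7216+0.055)/1.055)^2.4 ≈ 0.47932
  L1 = 0.2126×0.87962 + 0.7152×0.27889 + 0.0722×0.47932 ≈ 0.42108
Color 2 (6,4,89):
  R=6: 6/255≈0.0235 ≤ 0.04045 → 0.0235/12.92 ≈ 0.00182
  G=4: 4/255≈0.0157 ≤ 0.04045 → 0.0157/12.92 ≈ 0.00121
  B=89: 89/255≈0.3490 > 0.04045 → ((0.3490+0.055)/1.055)^2.4 ≈ 0.09990
  L2 = 0.2126×0.00182 + 0.7152×0.00121 + 0.0722×0.09990 ≈ 0.00847
Lighter = 0.42108, Darker = 0.00847
Ratio = (L_lighter + 0.05) / (L_darker + 0.05)
Ratio = (0.42108 + 0.05) / (0.00847 + 0.05) = 0.47108 / 0.05847 ≈ 8.0570
Ratio ≈ 8.06:1


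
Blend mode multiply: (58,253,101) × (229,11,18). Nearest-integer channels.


Multiply: C = A×B/255, rounded to nearest integer
R: 58×229/255 = 13282/255 ≈ 52.086 → 52
G: 253×11/255 = 2783/255 ≈ 10.914 → 11
B: 101×18/255 = 1818/255 ≈ 7.129 → 7
= RGB(52, 11, 7)


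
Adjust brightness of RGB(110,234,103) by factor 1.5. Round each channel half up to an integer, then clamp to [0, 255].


Multiply each channel by 1.5, round half up, clamp to [0, 255]
R: 110×1.5 = 165
G: 234×1.5 = 351 → clamp → 255
B: 103×1.5 = 154.5 → round → 155
= RGB(165, 255, 155)


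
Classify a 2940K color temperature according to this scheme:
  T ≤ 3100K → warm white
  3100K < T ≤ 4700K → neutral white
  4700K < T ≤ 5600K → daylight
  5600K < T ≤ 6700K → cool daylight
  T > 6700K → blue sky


Temperature: 2940K
2940K ≤ 3100K → warm white
Classification: warm white


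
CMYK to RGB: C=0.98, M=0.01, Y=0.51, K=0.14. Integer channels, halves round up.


R = 255 × (1-C) × (1-K) = 255 × 0.02 × 0.86 = 4.386 → 4
G = 255 × (1-M) × (1-K) = 255 × 0.99 × 0.86 = 217.107 → 217
B = 255 × (1-Y) × (1-K) = 255 × 0.49 × 0.86 = 107.457 → 107
= RGB(4, 217, 107)


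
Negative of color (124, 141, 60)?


Invert: (255-R, 255-G, 255-B)
R: 255-124 = 131
G: 255-141 = 114
B: 255-60 = 195
= RGB(131, 114, 195)


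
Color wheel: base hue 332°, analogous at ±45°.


Base hue: 332°
Left analog: (332 - 45) mod 360 = 287°
Right analog: (332 + 45) mod 360 = 17°
Analogous hues = 287° and 17°


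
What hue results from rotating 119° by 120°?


New hue = (H + rotation) mod 360
New hue = (119 + 120) mod 360
= 239 mod 360
= 239°


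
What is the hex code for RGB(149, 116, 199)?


R = 149 → 95 (hex)
G = 116 → 74 (hex)
B = 199 → C7 (hex)
Hex = #9574C7


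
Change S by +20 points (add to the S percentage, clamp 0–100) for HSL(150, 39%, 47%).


Original S = 39%
Adjustment = +20 percentage points
New S = 39 + (20) = 59
Clamp to [0, 100] → 59
= HSL(150°, 59%, 47%)


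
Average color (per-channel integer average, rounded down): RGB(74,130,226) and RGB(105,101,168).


Midpoint: each channel = ⌊(C₁+C₂)/2⌋
R: ⌊(74+105)/2⌋ = 89
G: ⌊(130+101)/2⌋ = 115
B: ⌊(226+168)/2⌋ = 197
= RGB(89, 115, 197)


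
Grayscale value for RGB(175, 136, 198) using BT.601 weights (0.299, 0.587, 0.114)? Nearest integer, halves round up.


Gray = 0.299×R + 0.587×G + 0.114×B
Gray = 0.299×175 + 0.587×136 + 0.114×198
Gray = 52.325 + 79.832 + 22.572
Gray = 154.729 → round half up → 155
Gray = 155


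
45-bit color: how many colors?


Colors = 2^bits = 2^45
= 35,184,372,088,832 colors


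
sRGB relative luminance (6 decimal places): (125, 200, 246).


Linearize each channel (sRGB transfer function): c = v/255; c_lin = c/12.92 if c ≤ 0.04045, else ((c+0.055)/1.055)^2.4
  R: 125/255 ≈ 0.490196 > 0.04045 → ((0.490196+0.055)/1.055)^2.4 ≈ 0.205079
  G: 200/255 ≈ 0.784314 > 0.04045 → ((0.784314+0.055)/1.055)^2.4 ≈ 0.577580
  B: 246/255 ≈ 0.964706 > 0.04045 → ((0.964706+0.055)/1.055)^2.4 ≈ 0.921582
R_lin = 0.205079, G_lin = 0.577580, B_lin = 0.921582
L = 0.2126×R + 0.7152×G + 0.0722×B
L = 0.2126×0.205079 + 0.7152×0.577580 + 0.0722×0.921582
L ≈ 0.523223


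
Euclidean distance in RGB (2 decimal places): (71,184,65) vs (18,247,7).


d = √[(R₁-R₂)² + (G₁-G₂)² + (B₁-B₂)²]
d = √[(71-18)² + (184-247)² + (65-7)²]
d = √[2809 + 3969 + 3364]
d = √10142
d ≈ 100.71


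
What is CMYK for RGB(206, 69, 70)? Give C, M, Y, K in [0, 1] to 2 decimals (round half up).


R'=206/255≈0.8078, G'=69/255≈0.2706, B'=70/255≈0.2745
K = 1 - max(R',G',B') = 1 - 206/255 = 49/255 = 0.19215… → 0.19
(1-R'-K)/(1-K) simplifies to (max-R)/max with max = 206:
C = (206-206)/206 = 0/206 = 0 → 0.00
M = (206-69)/206 = 137/206 = 0.66504… → 0.67
Y = (206-70)/206 = 136/206 = 0.66019… → 0.66
= CMYK(0.00, 0.67, 0.66, 0.19)


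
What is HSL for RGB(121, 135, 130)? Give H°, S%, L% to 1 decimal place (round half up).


Normalize: R'=121/255≈0.4745, G'=135/255≈0.5294, B'=130/255≈0.5098
Max=135/255, Min=121/255, Δ=Max-Min=14/255
L = (Max+Min)/2 = (135+121)/510 = 256/510 = 0.50196… → L = 50.2%
L > 0.5 → S = Δ/(2-Max-Min) = 14/(510-135-121) = 14/254 = 0.05511… → S = 5.5%
(the 1/255 factors cancel in S and H, so raw channel differences can be used)
Max is G' → H = 60 × ((B-R)/Δ + 2) = 60 × ((130-121)/14 + 2)
  9/14 + 2 = 0.6428… + 2 = 2.6428…
  H = 60 × 2.6428… = 158.571…° → H = 158.6°
= HSL(158.6°, 5.5%, 50.2%)


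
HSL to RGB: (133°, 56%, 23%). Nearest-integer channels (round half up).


H=133°, S=0.56, L=0.23
C = (1-|2L-1|)×S = (1-|-0.54|)×0.56 = 0.2576
H' = H/60 = 133/60 ≈ 2.2167; X = C×(1-|H' mod 2 - 1|) ≈ 0.0558
m = L - C/2 = 0.23 - 0.1288 = 0.1012
Sector ⌊H'⌋ = 2 → (R',G',B') = (0.0, 0.2576, ≈0.0558)
RGB = ((R'+m)×255, (G'+m)×255, (B'+m)×255) = (25.806, 91.494, 40.0384)
Round half up → RGB(26, 91, 40)


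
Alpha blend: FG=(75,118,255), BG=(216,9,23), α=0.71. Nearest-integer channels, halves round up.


C = α×F + (1-α)×B, with 1-α = 0.29
R: 0.71×75 + 0.29×216 = 53.25 + 62.64 = 115.89 → 116
G: 0.71×118 + 0.29×9 = 83.78 + 2.61 = 86.39 → 86
B: 0.71×255 + 0.29×23 = 181.05 + 6.67 = 187.72 → 188
= RGB(116, 86, 188)


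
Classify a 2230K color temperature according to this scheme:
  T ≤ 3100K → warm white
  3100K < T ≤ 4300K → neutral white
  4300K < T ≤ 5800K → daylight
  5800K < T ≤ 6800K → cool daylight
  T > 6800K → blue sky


Temperature: 2230K
2230K ≤ 3100K → warm white
Classification: warm white


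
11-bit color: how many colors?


Colors = 2^bits = 2^11
= 2,048 colors


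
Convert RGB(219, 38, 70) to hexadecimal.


R = 219 → DB (hex)
G = 38 → 26 (hex)
B = 70 → 46 (hex)
Hex = #DB2646


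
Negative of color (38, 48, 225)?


Invert: (255-R, 255-G, 255-B)
R: 255-38 = 217
G: 255-48 = 207
B: 255-225 = 30
= RGB(217, 207, 30)


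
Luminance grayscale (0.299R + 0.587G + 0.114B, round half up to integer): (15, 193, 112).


Gray = 0.299×R + 0.587×G + 0.114×B
Gray = 0.299×15 + 0.587×193 + 0.114×112
Gray = 4.485 + 113.291 + 12.768
Gray = 130.544 → round half up → 131
Gray = 131


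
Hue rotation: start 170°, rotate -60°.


New hue = (H + rotation) mod 360
New hue = (170 -60) mod 360
= 110 mod 360
= 110°


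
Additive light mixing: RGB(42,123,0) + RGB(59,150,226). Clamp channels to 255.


Additive: each channel = min(255, C₁+C₂)
R: 42+59 = 101 → 101
G: 123+150 = 273 → 255
B: 0+226 = 226 → 226
= RGB(101, 255, 226)


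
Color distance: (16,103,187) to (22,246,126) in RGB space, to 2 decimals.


d = √[(R₁-R₂)² + (G₁-G₂)² + (B₁-B₂)²]
d = √[(16-22)² + (103-246)² + (187-126)²]
d = √[36 + 20449 + 3721]
d = √24206
d ≈ 155.58


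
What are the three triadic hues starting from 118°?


Triadic: equally spaced at 120° intervals
H1 = 118°
H2 = (118 + 120) mod 360 = 238°
H3 = (118 + 240) mod 360 = 358°
Triadic = 118°, 238°, 358°


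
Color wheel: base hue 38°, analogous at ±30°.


Base hue: 38°
Left analog: (38 - 30) mod 360 = 8°
Right analog: (38 + 30) mod 360 = 68°
Analogous hues = 8° and 68°


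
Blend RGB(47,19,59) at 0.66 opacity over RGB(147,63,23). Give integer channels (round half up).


C = α×F + (1-α)×B, with 1-α = 0.34
R: 0.66×47 + 0.34×147 = 31.02 + 49.98 = 81.00 → 81
G: 0.66×19 + 0.34×63 = 12.54 + 21.42 = 33.96 → 34
B: 0.66×59 + 0.34×23 = 38.94 + 7.82 = 46.76 → 47
= RGB(81, 34, 47)


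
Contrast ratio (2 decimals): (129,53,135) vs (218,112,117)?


Linearize each sRGB channel c=v/255: c/12.92 if c ≤ 0.04045 else ((c+0.055)/1.055)^2.4
L = 0.2126×R_lin + 0.7152×G_lin + 0.0722×B_lin
Color 1 (129,53,135):
  R=129: 129/255≈0.5059 > 0.04045 → ((0.5059+0.055)/1.055)^2.4 ≈ 0.21953
  G=53: 53/255≈0.2078 > 0.04045 → ((0.2078+0.055)/1.055)^2.4 ≈ 0.03560
  B=135: 135/255≈0.5294 > 0.04045 → ((0.5294+0.055)/1.055)^2.4 ≈ 0.24228
  L1 = 0.2126×0.21953 + 0.7152×0.03560 + 0.0722×0.24228 ≈ 0.08963
Color 2 (218,112,117):
  R=218: 218/255≈0.8549 > 0.04045 → ((0.8549+0.055)/1.055)^2.4 ≈ 0.70110
  G=112: 112/255≈0.4392 > 0.04045 → ((0.4392+0.055)/1.055)^2.4 ≈ 0.16203
  B=117: 117/255≈0.4588 > 0.04045 → ((0.4588+0.055)/1.055)^2.4 ≈ 0.17789
  L2 = 0.2126×0.70110 + 0.7152×0.16203 + 0.0722×0.17789 ≈ 0.27778
Lighter = 0.27778, Darker = 0.08963
Ratio = (L_lighter + 0.05) / (L_darker + 0.05)
Ratio = (0.27778 + 0.05) / (0.08963 + 0.05) = 0.32778 / 0.13963 ≈ 2.3476
Ratio ≈ 2.35:1


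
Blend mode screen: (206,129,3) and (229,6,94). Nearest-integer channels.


Screen: C = 255 - (255-A)×(255-B)/255, rounded to nearest integer
R: 255 - (255-206)×(255-229)/255 = 255 - 1274/255 ≈ 255 - 4.996 = 250.004 → 250
G: 255 - (255-129)×(255-6)/255 = 255 - 31374/255 ≈ 255 - 123.035 = 131.965 → 132
B: 255 - (255-3)×(255-94)/255 = 255 - 40572/255 ≈ 255 - 159.106 = 95.894 → 96
= RGB(250, 132, 96)


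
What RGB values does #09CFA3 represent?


09 → 9 (R)
CF → 207 (G)
A3 → 163 (B)
= RGB(9, 207, 163)


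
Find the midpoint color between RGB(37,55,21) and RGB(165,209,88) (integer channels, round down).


Midpoint: each channel = ⌊(C₁+C₂)/2⌋
R: ⌊(37+165)/2⌋ = 101
G: ⌊(55+209)/2⌋ = 132
B: ⌊(21+88)/2⌋ = 54
= RGB(101, 132, 54)


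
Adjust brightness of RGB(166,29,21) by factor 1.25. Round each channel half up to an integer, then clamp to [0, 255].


Multiply each channel by 1.25, round half up, clamp to [0, 255]
R: 166×1.25 = 207.5 → round → 208
G: 29×1.25 = 36.25 → round → 36
B: 21×1.25 = 26.25 → round → 26
= RGB(208, 36, 26)


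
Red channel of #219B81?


Color: #219B81
R = 21 = 33
G = 9B = 155
B = 81 = 129
Red = 33


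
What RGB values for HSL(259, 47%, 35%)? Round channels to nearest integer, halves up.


H=259°, S=0.47, L=0.35
C = (1-|2L-1|)×S = (1-|-0.30|)×0.47 = 0.329
H' = H/60 = 259/60 ≈ 4.3167; X = C×(1-|H' mod 2 - 1|) ≈ 0.1042
m = L - C/2 = 0.35 - 0.1645 = 0.1855
Sector ⌊H'⌋ = 4 → (R',G',B') = (≈0.1042, 0.0, 0.329)
RGB = ((R'+m)×255, (G'+m)×255, (B'+m)×255) = (73.86925, 47.3025, 131.1975)
Round half up → RGB(74, 47, 131)


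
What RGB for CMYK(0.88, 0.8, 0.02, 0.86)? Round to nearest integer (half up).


R = 255 × (1-C) × (1-K) = 255 × 0.12 × 0.14 = 4.284 → 4
G = 255 × (1-M) × (1-K) = 255 × 0.20 × 0.14 = 7.14 → 7
B = 255 × (1-Y) × (1-K) = 255 × 0.98 × 0.14 = 34.986 → 35
= RGB(4, 7, 35)


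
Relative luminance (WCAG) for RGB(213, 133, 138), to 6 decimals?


Linearize each channel (sRGB transfer function): c = v/255; c_lin = c/12.92 if c ≤ 0.04045, else ((c+0.055)/1.055)^2.4
  R: 213/255 ≈ 0.835294 > 0.04045 → ((0.835294+0.055)/1.055)^2.4 ≈ 0.665387
  G: 133/255 ≈ 0.521569 > 0.04045 → ((0.521569+0.055)/1.055)^2.4 ≈ 0.234551
  B: 138/255 ≈ 0.541176 > 0.04045 → ((0.541176+0.055)/1.055)^2.4 ≈ 0.254152
R_lin = 0.665387, G_lin = 0.234551, B_lin = 0.254152
L = 0.2126×R + 0.7152×G + 0.0722×B
L = 0.2126×0.665387 + 0.7152×0.234551 + 0.0722×0.254152
L ≈ 0.327562


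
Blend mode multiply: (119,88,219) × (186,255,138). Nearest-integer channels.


Multiply: C = A×B/255, rounded to nearest integer
R: 119×186/255 = 22134/255 ≈ 86.800 → 87
G: 88×255/255 = 22440/255 ≈ 88.000 → 88
B: 219×138/255 = 30222/255 ≈ 118.518 → 119
= RGB(87, 88, 119)


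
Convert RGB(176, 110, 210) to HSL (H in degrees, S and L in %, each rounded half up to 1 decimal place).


Normalize: R'=176/255≈0.6902, G'=110/255≈0.4314, B'=210/255≈0.8235
Max=210/255, Min=110/255, Δ=Max-Min=100/255
L = (Max+Min)/2 = (210+110)/510 = 320/510 = 0.62745… → L = 62.7%
L > 0.5 → S = Δ/(2-Max-Min) = 100/(510-210-110) = 100/190 = 0.52631… → S = 52.6%
(the 1/255 factors cancel in S and H, so raw channel differences can be used)
Max is B' → H = 60 × ((R-G)/Δ + 4) = 60 × ((176-110)/100 + 4)
  66/100 + 4 = 0.66 + 4 = 4.66
  H = 60 × 4.66 = 279.6° → H = 279.6°
= HSL(279.6°, 52.6%, 62.7%)


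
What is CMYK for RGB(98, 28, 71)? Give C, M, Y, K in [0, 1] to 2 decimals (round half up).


R'=98/255≈0.3843, G'=28/255≈0.1098, B'=71/255≈0.2784
K = 1 - max(R',G',B') = 1 - 98/255 = 157/255 = 0.61568… → 0.62
(1-R'-K)/(1-K) simplifies to (max-R)/max with max = 98:
C = (98-98)/98 = 0/98 = 0 → 0.00
M = (98-28)/98 = 70/98 = 0.71428… → 0.71
Y = (98-71)/98 = 27/98 = 0.27551… → 0.28
= CMYK(0.00, 0.71, 0.28, 0.62)


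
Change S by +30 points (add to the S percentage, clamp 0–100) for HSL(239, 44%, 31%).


Original S = 44%
Adjustment = +30 percentage points
New S = 44 + (30) = 74
Clamp to [0, 100] → 74
= HSL(239°, 74%, 31%)


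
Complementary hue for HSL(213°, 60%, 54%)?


Complement = opposite side of color wheel = hue + 180°
H' = (213 + 180) mod 360 = 33°
S and L unchanged.
= HSL(33°, 60%, 54%)


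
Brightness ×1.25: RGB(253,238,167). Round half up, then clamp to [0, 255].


Multiply each channel by 1.25, round half up, clamp to [0, 255]
R: 253×1.25 = 316.25 → round → 316 → clamp → 255
G: 238×1.25 = 297.5 → round → 298 → clamp → 255
B: 167×1.25 = 208.75 → round → 209
= RGB(255, 255, 209)


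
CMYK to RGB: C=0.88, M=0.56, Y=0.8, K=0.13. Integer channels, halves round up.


R = 255 × (1-C) × (1-K) = 255 × 0.12 × 0.87 = 26.622 → 27
G = 255 × (1-M) × (1-K) = 255 × 0.44 × 0.87 = 97.614 → 98
B = 255 × (1-Y) × (1-K) = 255 × 0.20 × 0.87 = 44.37 → 44
= RGB(27, 98, 44)


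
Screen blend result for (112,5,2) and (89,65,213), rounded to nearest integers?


Screen: C = 255 - (255-A)×(255-B)/255, rounded to nearest integer
R: 255 - (255-112)×(255-89)/255 = 255 - 23738/255 ≈ 255 - 93.090 = 161.910 → 162
G: 255 - (255-5)×(255-65)/255 = 255 - 47500/255 ≈ 255 - 186.275 = 68.725 → 69
B: 255 - (255-2)×(255-213)/255 = 255 - 10626/255 ≈ 255 - 41.671 = 213.329 → 213
= RGB(162, 69, 213)


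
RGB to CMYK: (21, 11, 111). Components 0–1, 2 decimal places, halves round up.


R'=21/255≈0.0824, G'=11/255≈0.0431, B'=111/255≈0.4353
K = 1 - max(R',G',B') = 1 - 111/255 = 144/255 = 0.56470… → 0.56
(1-R'-K)/(1-K) simplifies to (max-R)/max with max = 111:
C = (111-21)/111 = 90/111 = 0.81081… → 0.81
M = (111-11)/111 = 100/111 = 0.90090… → 0.90
Y = (111-111)/111 = 0/111 = 0 → 0.00
= CMYK(0.81, 0.90, 0.00, 0.56)


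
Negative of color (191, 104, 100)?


Invert: (255-R, 255-G, 255-B)
R: 255-191 = 64
G: 255-104 = 151
B: 255-100 = 155
= RGB(64, 151, 155)


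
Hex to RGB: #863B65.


86 → 134 (R)
3B → 59 (G)
65 → 101 (B)
= RGB(134, 59, 101)


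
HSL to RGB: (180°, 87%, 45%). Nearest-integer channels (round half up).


H=180°, S=0.87, L=0.45
C = (1-|2L-1|)×S = (1-|-0.10|)×0.87 = 0.783
H' = H/60 = 180/60 ≈ 3.0000; X = C×(1-|H' mod 2 - 1|) = 0.783
m = L - C/2 = 0.45 - 0.3915 = 0.0585
Sector ⌊H'⌋ = 3 → (R',G',B') = (0.0, 0.783, 0.783)
RGB = ((R'+m)×255, (G'+m)×255, (B'+m)×255) = (14.9175, 214.5825, 214.5825)
Round half up → RGB(15, 215, 215)


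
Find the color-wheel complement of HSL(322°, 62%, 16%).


Complement = opposite side of color wheel = hue + 180°
H' = (322 + 180) mod 360 = 142°
S and L unchanged.
= HSL(142°, 62%, 16%)


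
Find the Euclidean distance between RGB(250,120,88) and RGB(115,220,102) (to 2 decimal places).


d = √[(R₁-R₂)² + (G₁-G₂)² + (B₁-B₂)²]
d = √[(250-115)² + (120-220)² + (88-102)²]
d = √[18225 + 10000 + 196]
d = √28421
d ≈ 168.59


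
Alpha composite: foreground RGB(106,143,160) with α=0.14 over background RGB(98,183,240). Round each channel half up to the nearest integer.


C = α×F + (1-α)×B, with 1-α = 0.86
R: 0.14×106 + 0.86×98 = 14.84 + 84.28 = 99.12 → 99
G: 0.14×143 + 0.86×183 = 20.02 + 157.38 = 177.40 → 177
B: 0.14×160 + 0.86×240 = 22.40 + 206.40 = 228.80 → 229
= RGB(99, 177, 229)


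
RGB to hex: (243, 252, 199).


R = 243 → F3 (hex)
G = 252 → FC (hex)
B = 199 → C7 (hex)
Hex = #F3FCC7


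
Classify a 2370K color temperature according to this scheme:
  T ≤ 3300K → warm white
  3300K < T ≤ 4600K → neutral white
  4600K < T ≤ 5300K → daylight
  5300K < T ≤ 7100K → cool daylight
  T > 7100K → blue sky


Temperature: 2370K
2370K ≤ 3300K → warm white
Classification: warm white


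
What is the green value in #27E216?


Color: #27E216
R = 27 = 39
G = E2 = 226
B = 16 = 22
Green = 226


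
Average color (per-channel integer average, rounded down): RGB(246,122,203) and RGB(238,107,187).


Midpoint: each channel = ⌊(C₁+C₂)/2⌋
R: ⌊(246+238)/2⌋ = 242
G: ⌊(122+107)/2⌋ = 114
B: ⌊(203+187)/2⌋ = 195
= RGB(242, 114, 195)


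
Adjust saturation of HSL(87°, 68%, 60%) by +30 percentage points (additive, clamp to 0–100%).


Original S = 68%
Adjustment = +30 percentage points
New S = 68 + (30) = 98
Clamp to [0, 100] → 98
= HSL(87°, 98%, 60%)


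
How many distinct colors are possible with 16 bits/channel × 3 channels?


Total bits = 16 bits/channel × 3 channels = 48 bits
Distinct colors = 2^48
= 281,474,976,710,656 colors


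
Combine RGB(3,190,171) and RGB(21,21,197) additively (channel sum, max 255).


Additive: each channel = min(255, C₁+C₂)
R: 3+21 = 24 → 24
G: 190+21 = 211 → 211
B: 171+197 = 368 → 255
= RGB(24, 211, 255)


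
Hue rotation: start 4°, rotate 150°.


New hue = (H + rotation) mod 360
New hue = (4 + 150) mod 360
= 154 mod 360
= 154°


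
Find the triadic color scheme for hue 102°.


Triadic: equally spaced at 120° intervals
H1 = 102°
H2 = (102 + 120) mod 360 = 222°
H3 = (102 + 240) mod 360 = 342°
Triadic = 102°, 222°, 342°


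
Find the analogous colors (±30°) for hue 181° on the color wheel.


Base hue: 181°
Left analog: (181 - 30) mod 360 = 151°
Right analog: (181 + 30) mod 360 = 211°
Analogous hues = 151° and 211°


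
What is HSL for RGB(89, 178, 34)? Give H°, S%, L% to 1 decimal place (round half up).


Normalize: R'=89/255≈0.3490, G'=178/255≈0.6980, B'=34/255≈0.1333
Max=178/255, Min=34/255, Δ=Max-Min=144/255
L = (Max+Min)/2 = (178+34)/510 = 212/510 = 0.41568… → L = 41.6%
L ≤ 0.5 → S = Δ/(Max+Min) = 144/(178+34) = 144/212 = 0.67924… → S = 67.9%
(the 1/255 factors cancel in S and H, so raw channel differences can be used)
Max is G' → H = 60 × ((B-R)/Δ + 2) = 60 × ((34-89)/144 + 2)
  -55/144 + 2 = -0.3819… + 2 = 1.6180…
  H = 60 × 1.6180… = 97.083…° → H = 97.1°
= HSL(97.1°, 67.9%, 41.6%)


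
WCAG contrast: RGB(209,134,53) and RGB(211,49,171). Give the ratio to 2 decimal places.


Linearize each sRGB channel c=v/255: c/12.92 if c ≤ 0.04045 else ((c+0.055)/1.055)^2.4
L = 0.2126×R_lin + 0.7152×G_lin + 0.0722×B_lin
Color 1 (209,134,53):
  R=209: 209/255≈0.8196 > 0.04045 → ((0.8196+0.055)/1.055)^2.4 ≈ 0.63760
  G=134: 134/255≈0.5255 > 0.04045 → ((0.5255+0.055)/1.055)^2.4 ≈ 0.23840
  B=53: 53/255≈0.2078 > 0.04045 → ((0.2078+0.055)/1.055)^2.4 ≈ 0.03560
  L1 = 0.2126×0.63760 + 0.7152×0.23840 + 0.0722×0.03560 ≈ 0.30863
Color 2 (211,49,171):
  R=211: 211/255≈0.8275 > 0.04045 → ((0.8275+0.055)/1.055)^2.4 ≈ 0.65141
  G=49: 49/255≈0.1922 > 0.04045 → ((0.1922+0.055)/1.055)^2.4 ≈ 0.03071
  B=171: 171/255≈0.6706 > 0.04045 → ((0.6706+0.055)/1.055)^2.4 ≈ 0.40724
  L2 = 0.2126×0.65141 + 0.7152×0.03071 + 0.0722×0.40724 ≈ 0.18986
Lighter = 0.30863, Darker = 0.18986
Ratio = (L_lighter + 0.05) / (L_darker + 0.05)
Ratio = (0.30863 + 0.05) / (0.18986 + 0.05) = 0.35863 / 0.23986 ≈ 1.4952
Ratio ≈ 1.50:1


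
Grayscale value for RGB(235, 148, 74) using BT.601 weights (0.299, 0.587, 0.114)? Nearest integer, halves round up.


Gray = 0.299×R + 0.587×G + 0.114×B
Gray = 0.299×235 + 0.587×148 + 0.114×74
Gray = 70.265 + 86.876 + 8.436
Gray = 165.577 → round half up → 166
Gray = 166


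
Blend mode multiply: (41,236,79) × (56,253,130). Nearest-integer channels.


Multiply: C = A×B/255, rounded to nearest integer
R: 41×56/255 = 2296/255 ≈ 9.004 → 9
G: 236×253/255 = 59708/255 ≈ 234.149 → 234
B: 79×130/255 = 10270/255 ≈ 40.275 → 40
= RGB(9, 234, 40)


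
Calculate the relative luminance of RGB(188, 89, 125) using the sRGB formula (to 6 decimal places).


Linearize each channel (sRGB transfer function): c = v/255; c_lin = c/12.92 if c ≤ 0.04045, else ((c+0.055)/1.055)^2.4
  R: 188/255 ≈ 0.737255 > 0.04045 → ((0.737255+0.055)/1.055)^2.4 ≈ 0.502886
  G: 89/255 ≈ 0.349020 > 0.04045 → ((0.349020+0.055)/1.055)^2.4 ≈ 0.099899
  B: 125/255 ≈ 0.490196 > 0.04045 → ((0.490196+0.055)/1.055)^2.4 ≈ 0.205079
R_lin = 0.502886, G_lin = 0.099899, B_lin = 0.205079
L = 0.2126×R + 0.7152×G + 0.0722×B
L = 0.2126×0.502886 + 0.7152×0.099899 + 0.0722×0.205079
L ≈ 0.193168


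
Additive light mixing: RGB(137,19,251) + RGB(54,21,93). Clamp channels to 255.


Additive: each channel = min(255, C₁+C₂)
R: 137+54 = 191 → 191
G: 19+21 = 40 → 40
B: 251+93 = 344 → 255
= RGB(191, 40, 255)


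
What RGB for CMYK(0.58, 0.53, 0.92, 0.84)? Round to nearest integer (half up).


R = 255 × (1-C) × (1-K) = 255 × 0.42 × 0.16 = 17.136 → 17
G = 255 × (1-M) × (1-K) = 255 × 0.47 × 0.16 = 19.176 → 19
B = 255 × (1-Y) × (1-K) = 255 × 0.08 × 0.16 = 3.264 → 3
= RGB(17, 19, 3)


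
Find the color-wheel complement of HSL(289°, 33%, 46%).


Complement = opposite side of color wheel = hue + 180°
H' = (289 + 180) mod 360 = 109°
S and L unchanged.
= HSL(109°, 33%, 46%)


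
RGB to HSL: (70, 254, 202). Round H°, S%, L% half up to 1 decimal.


Normalize: R'=70/255≈0.2745, G'=254/255≈0.9961, B'=202/255≈0.7922
Max=254/255, Min=70/255, Δ=Max-Min=184/255
L = (Max+Min)/2 = (254+70)/510 = 324/510 = 0.63529… → L = 63.5%
L > 0.5 → S = Δ/(2-Max-Min) = 184/(510-254-70) = 184/186 = 0.98924… → S = 98.9%
(the 1/255 factors cancel in S and H, so raw channel differences can be used)
Max is G' → H = 60 × ((B-R)/Δ + 2) = 60 × ((202-70)/184 + 2)
  132/184 + 2 = 0.7173… + 2 = 2.7173…
  H = 60 × 2.7173… = 163.043…° → H = 163.0°
= HSL(163.0°, 98.9%, 63.5%)
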